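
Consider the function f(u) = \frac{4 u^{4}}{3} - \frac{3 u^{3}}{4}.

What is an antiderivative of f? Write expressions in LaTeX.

An antiderivative is F(u) = \frac{4 u^{5}}{15} - \frac{3 u^{4}}{16}.

Integrate term by term and add the pieces.
Check: d/du[\frac{4 u^{5}}{15} - \frac{3 u^{4}}{16}] = \frac{4 u^{4}}{3} - \frac{3 u^{3}}{4} = f(u).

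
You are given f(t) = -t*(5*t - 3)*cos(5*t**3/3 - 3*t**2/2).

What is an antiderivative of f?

f matches the chain-rule pattern g'(h)*h' with inner function h(t) = 5*t**3/3 - 3*t**2/2; substituting u = h(t) collapses the integral.
Check: d/dt[-sin(5*t**3/3 - 3*t**2/2)] = -5*t**2*cos(5*t**3/3 - 3*t**2/2) + 3*t*cos(5*t**3/3 - 3*t**2/2), which equals f(t).

An antiderivative is F(t) = -sin(5*t**3/3 - 3*t**2/2).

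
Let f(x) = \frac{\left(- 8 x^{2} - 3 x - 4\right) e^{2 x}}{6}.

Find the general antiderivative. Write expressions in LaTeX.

f has the shape u'v + uv' for u = - \frac{2 x^{2}}{3} + \frac{5 x}{12} - \frac{13}{24} and v = e^{2 x} — it is the derivative of the product u*v.
Check: d/dx[- \frac{\left(16 x^{2} - 10 x + 13\right) e^{2 x}}{24}] = - \frac{4 x^{2} e^{2 x}}{3} - \frac{x e^{2 x}}{2} - \frac{2 e^{2 x}}{3}, which equals f(x).

F(x) = - \frac{\left(16 x^{2} - 10 x + 13\right) e^{2 x}}{24} + C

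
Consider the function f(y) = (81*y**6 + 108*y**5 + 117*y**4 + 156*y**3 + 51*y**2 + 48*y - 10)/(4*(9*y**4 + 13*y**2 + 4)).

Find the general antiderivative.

F(y) = 3*y**3/4 + 3*y**2/2 + 5*atan(y)/4 - 5*atan(3*y/2)/4 + C

Whatever form F(y) takes, F'(y) = f(y) is non-negotiable.
Check: d/dy[3*y**3/4 + 3*y**2/2 + 5*atan(y)/4 - 5*atan(3*y/2)/4] = (81*y**6 + 108*y**5 + 117*y**4 + 156*y**3 + 51*y**2 + 48*y - 10)/(36*y**4 + 52*y**2 + 16), which equals f(y).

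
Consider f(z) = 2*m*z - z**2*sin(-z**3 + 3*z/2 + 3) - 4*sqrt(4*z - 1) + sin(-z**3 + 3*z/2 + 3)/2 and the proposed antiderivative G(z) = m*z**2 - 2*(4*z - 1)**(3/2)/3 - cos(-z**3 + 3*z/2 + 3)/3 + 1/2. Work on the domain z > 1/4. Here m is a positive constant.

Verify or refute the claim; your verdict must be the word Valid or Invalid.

Valid: G'(z) = f(z).

d/dz[G] = 2*m*z - z**2*sin(-z**3 + 3*z/2 + 3) - 4*sqrt(4*z - 1) + sin(-z**3 + 3*z/2 + 3)/2
This equals f(z) exactly, so the claim holds.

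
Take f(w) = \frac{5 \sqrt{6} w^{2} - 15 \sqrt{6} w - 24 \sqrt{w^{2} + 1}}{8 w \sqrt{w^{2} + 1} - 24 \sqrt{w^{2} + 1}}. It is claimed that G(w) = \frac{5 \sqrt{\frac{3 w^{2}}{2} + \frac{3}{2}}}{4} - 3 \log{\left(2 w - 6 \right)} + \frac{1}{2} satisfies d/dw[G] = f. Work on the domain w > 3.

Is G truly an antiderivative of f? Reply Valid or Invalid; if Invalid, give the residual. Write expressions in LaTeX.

d/dw[G] = \frac{5 \sqrt{6} w^{2} - 15 \sqrt{6} w - 24 \sqrt{w^{2} + 1}}{8 w \sqrt{w^{2} + 1} - 24 \sqrt{w^{2} + 1}}
This equals f(w) exactly, so the claim holds.

Valid - the claim checks out under differentiation.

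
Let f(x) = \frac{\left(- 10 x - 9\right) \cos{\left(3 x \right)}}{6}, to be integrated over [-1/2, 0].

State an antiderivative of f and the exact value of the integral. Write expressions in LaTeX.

A first test for any F(x): its x-derivative must equal f(x) identically.
F(x) = - \frac{5 x \sin{\left(3 x \right)}}{9} - \frac{\sin{\left(3 x \right)}}{2} - \frac{5 \cos{\left(3 x \right)}}{27} is an antiderivative of f.
Check: d/dx[- \frac{5 x \sin{\left(3 x \right)}}{9} - \frac{\sin{\left(3 x \right)}}{2} - \frac{5 \cos{\left(3 x \right)}}{27}] = - \frac{5 x \cos{\left(3 x \right)}}{3} - \frac{3 \cos{\left(3 x \right)}}{2}, which equals f(x).
F(0) = - \frac{5}{27}; F(-1/2) = - \frac{5 \cos{\left(\frac{3}{2} \right)}}{27} + \frac{2 \sin{\left(\frac{3}{2} \right)}}{9}.
Integral = F(0) - F(-1/2) = - \frac{2 \sin{\left(\frac{3}{2} \right)}}{9} - \frac{5}{27} + \frac{5 \cos{\left(\frac{3}{2} \right)}}{27}.

Antiderivative: F(x) = - \frac{5 x \sin{\left(3 x \right)}}{9} - \frac{\sin{\left(3 x \right)}}{2} - \frac{5 \cos{\left(3 x \right)}}{27}; value = - \frac{2 \sin{\left(\frac{3}{2} \right)}}{9} - \frac{5}{27} + \frac{5 \cos{\left(\frac{3}{2} \right)}}{27}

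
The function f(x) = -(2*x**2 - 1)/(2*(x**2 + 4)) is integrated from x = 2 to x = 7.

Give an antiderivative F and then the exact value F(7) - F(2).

For F(x) to be correct the identity F'(x) - f(x) = 0 must hold.
F(x) = -x + 9*atan(x/2)/4 is an antiderivative of f.
Check: d/dx[-x + 9*atan(x/2)/4] = (1 - 2*x**2)/(2*x**2 + 8), which equals f(x).
F(7) = -7 + 9*atan(7/2)/4; F(2) = -2 + 9*pi/16.
Integral = F(7) - F(2) = -5 - 9*pi/16 + 9*atan(7/2)/4.

Antiderivative: F(x) = -x + 9*atan(x/2)/4; value = -5 - 9*pi/16 + 9*atan(7/2)/4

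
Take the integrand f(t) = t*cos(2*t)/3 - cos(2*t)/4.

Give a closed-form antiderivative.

An antiderivative is F(t) = (4*t*sin(2*t) - 3*sin(2*t) + 2*cos(2*t))/24.

The integrand splits into summands that can be handled one at a time.
Check: d/dt[(4*t*sin(2*t) - 3*sin(2*t) + 2*cos(2*t))/24] = t*cos(2*t)/3 - cos(2*t)/4 = f(t).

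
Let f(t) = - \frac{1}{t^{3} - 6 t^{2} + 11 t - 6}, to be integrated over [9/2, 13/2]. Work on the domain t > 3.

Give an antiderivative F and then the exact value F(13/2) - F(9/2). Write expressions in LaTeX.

Antiderivative: F(t) = \frac{2 \log{\left(t - 2 \right)} - \log{\left(t^{2} - 4 t + 3 \right)}}{2}; value = - \frac{\log{\left(\frac{77}{4} \right)}}{2} - \log{\left(\frac{5}{2} \right)} + \frac{\log{\left(\frac{21}{4} \right)}}{2} + \log{\left(\frac{9}{2} \right)}

Factor the denominator (\left(t - 3\right) \left(t - 2\right) \left(t - 1\right)) and decompose: f = - \frac{1}{2 \left(t - 1\right)} + \frac{1}{t - 2} - \frac{1}{2 \left(t - 3\right)}; each piece integrates to a log, atan, or power term.
F(t) = \frac{2 \log{\left(t - 2 \right)} - \log{\left(t^{2} - 4 t + 3 \right)}}{2} is an antiderivative of f.
Check: d/dt[\frac{2 \log{\left(t - 2 \right)} - \log{\left(t^{2} - 4 t + 3 \right)}}{2}] = - \frac{1}{t^{3} - 6 t^{2} + 11 t - 6} = f(t).
F(13/2) = - \frac{\log{\left(\frac{77}{4} \right)}}{2} + \log{\left(\frac{9}{2} \right)}; F(9/2) = - \frac{\log{\left(\frac{21}{4} \right)}}{2} + \log{\left(\frac{5}{2} \right)}.
Integral = F(13/2) - F(9/2) = - \frac{\log{\left(\frac{77}{4} \right)}}{2} - \log{\left(\frac{5}{2} \right)} + \frac{\log{\left(\frac{21}{4} \right)}}{2} + \log{\left(\frac{9}{2} \right)}.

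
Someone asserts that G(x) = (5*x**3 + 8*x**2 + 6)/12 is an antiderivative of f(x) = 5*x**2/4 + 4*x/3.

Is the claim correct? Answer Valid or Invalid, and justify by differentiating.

d/dx[G] = 5*x**2/4 + 4*x/3
This equals f(x) exactly, so the claim holds.

Valid - differentiating G returns exactly f.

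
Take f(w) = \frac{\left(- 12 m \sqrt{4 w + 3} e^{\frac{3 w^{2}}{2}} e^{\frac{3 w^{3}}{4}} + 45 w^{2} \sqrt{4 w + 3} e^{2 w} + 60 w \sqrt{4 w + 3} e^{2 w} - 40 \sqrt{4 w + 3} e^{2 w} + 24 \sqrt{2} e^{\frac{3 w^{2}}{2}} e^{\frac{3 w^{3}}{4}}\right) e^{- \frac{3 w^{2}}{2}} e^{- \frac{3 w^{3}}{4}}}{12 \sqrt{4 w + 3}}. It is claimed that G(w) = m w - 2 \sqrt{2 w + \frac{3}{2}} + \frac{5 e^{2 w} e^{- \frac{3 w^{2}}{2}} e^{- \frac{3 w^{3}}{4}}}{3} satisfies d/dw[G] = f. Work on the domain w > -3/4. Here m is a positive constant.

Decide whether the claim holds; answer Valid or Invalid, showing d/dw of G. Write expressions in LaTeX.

Invalid: d/dw[G] - f = \frac{48 m w e^{\frac{3 w^{2}}{2}} e^{\frac{3 w^{3}}{4}} + 36 m e^{\frac{3 w^{2}}{2}} e^{\frac{3 w^{3}}{4}} - 180 w^{3} e^{2 w} - 375 w^{2} e^{2 w} - 20 w e^{2 w} - 24 \sqrt{2} \sqrt{4 w + 3} e^{\frac{3 w^{2}}{2}} e^{\frac{3 w^{3}}{4}} + 120 e^{2 w}}{24 w e^{\frac{3 w^{2}}{2}} e^{\frac{3 w^{3}}{4}} + 18 e^{\frac{3 w^{2}}{2}} e^{\frac{3 w^{3}}{4}}}, which is not 0.

d/dw[G] = \frac{\left(12 m \sqrt{4 w + 3} e^{\frac{3 w^{2}}{2}} e^{\frac{3 w^{3}}{4}} - 45 w^{2} \sqrt{4 w + 3} e^{2 w} - 60 w \sqrt{4 w + 3} e^{2 w} + 40 \sqrt{4 w + 3} e^{2 w} - 24 \sqrt{2} e^{\frac{3 w^{2}}{2}} e^{\frac{3 w^{3}}{4}}\right) e^{- \frac{3 w^{2}}{2}} e^{- \frac{3 w^{3}}{4}}}{12 \sqrt{4 w + 3}}
d/dw[G] - f(w) = \frac{48 m w e^{\frac{3 w^{2}}{2}} e^{\frac{3 w^{3}}{4}} + 36 m e^{\frac{3 w^{2}}{2}} e^{\frac{3 w^{3}}{4}} - 180 w^{3} e^{2 w} - 375 w^{2} e^{2 w} - 20 w e^{2 w} - 24 \sqrt{2} \sqrt{4 w + 3} e^{\frac{3 w^{2}}{2}} e^{\frac{3 w^{3}}{4}} + 120 e^{2 w}}{24 w e^{\frac{3 w^{2}}{2}} e^{\frac{3 w^{3}}{4}} + 18 e^{\frac{3 w^{2}}{2}} e^{\frac{3 w^{3}}{4}}} != 0.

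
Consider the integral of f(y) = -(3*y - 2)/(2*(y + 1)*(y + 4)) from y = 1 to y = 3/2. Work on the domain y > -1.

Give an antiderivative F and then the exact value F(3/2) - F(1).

Factor the denominator (2*(y + 1)*(y + 4)) and decompose: f = -7/(3*(y + 4)) + 5/(6*(y + 1)); each piece integrates to a log, atan, or power term.
F(y) = 5*log(y + 1)/6 - 7*log(y + 4)/3 is an antiderivative of f.
Check: d/dy[5*log(y + 1)/6 - 7*log(y + 4)/3] = (2 - 3*y)/(2*y**2 + 10*y + 8), which equals f(y).
F(3/2) = -7*log(11/2)/3 + 5*log(5/2)/6; F(1) = -7*log(5)/3 + 5*log(2)/6.
Integral = F(3/2) - F(1) = -7*log(11/2)/3 - 5*log(2)/6 + 5*log(5/2)/6 + 7*log(5)/3.

Antiderivative: F(y) = 5*log(y + 1)/6 - 7*log(y + 4)/3; value = -7*log(11/2)/3 - 5*log(2)/6 + 5*log(5/2)/6 + 7*log(5)/3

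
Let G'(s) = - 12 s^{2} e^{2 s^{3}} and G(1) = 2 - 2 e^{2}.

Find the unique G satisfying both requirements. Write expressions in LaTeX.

G'(s) matches the chain-rule pattern g'(h)*h' with inner function h(s) = 2 s^{3}; substituting u = h(s) collapses the integral.
A general antiderivative is - 2 e^{2 s^{3}} + C.
The condition gives C = 2 - 2 e^{2} - (- 2 e^{2}) = 2.
So G(s) = 2 \left(1 - e^{2 s^{3}}\right).
Check: d/ds[2 \left(1 - e^{2 s^{3}}\right)] = - 12 s^{2} e^{2 s^{3}} = G'(s).

G(s) = 2 \left(1 - e^{2 s^{3}}\right)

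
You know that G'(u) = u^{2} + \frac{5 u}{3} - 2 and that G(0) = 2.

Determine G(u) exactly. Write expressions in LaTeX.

Integrate term by term and add the pieces.
A general antiderivative is \frac{u^{3}}{3} + \frac{5 u^{2}}{6} - 2 u + C.
The condition gives C = 2 - (0) = 2.
So G(u) = \frac{2 u^{3} + 5 u^{2} - 12 u + 12}{6}.
Check: d/du[\frac{2 u^{3} + 5 u^{2} - 12 u + 12}{6}] = u^{2} + \frac{5 u}{3} - 2 = G'(u).

G(u) = \frac{2 u^{3} + 5 u^{2} - 12 u + 12}{6}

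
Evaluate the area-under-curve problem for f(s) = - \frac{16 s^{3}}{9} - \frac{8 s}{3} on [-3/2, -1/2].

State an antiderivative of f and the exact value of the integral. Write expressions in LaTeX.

Antiderivative: F(s) = - \left(\frac{2 s^{2}}{3} + 1\right)^{2}; value = \frac{44}{9}

The substitution u = \frac{2 s^{2}}{3} + 1 works: f is exactly (dF/du)*(du/ds) for that inner function.
F(s) = - \left(\frac{2 s^{2}}{3} + 1\right)^{2} is an antiderivative of f.
Check: d/ds[- \left(\frac{2 s^{2}}{3} + 1\right)^{2}] = - \frac{16 s^{3}}{9} - \frac{8 s}{3} = f(s).
F(-1/2) = - \frac{49}{36}; F(-3/2) = - \frac{25}{4}.
Integral = F(-1/2) - F(-3/2) = \frac{44}{9}.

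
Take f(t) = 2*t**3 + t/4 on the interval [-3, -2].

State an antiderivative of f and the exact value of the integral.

Antiderivative: F(t) = t**2*(4*t**2 + 1)/8; value = -265/8

Integrate term by term and add the pieces.
F(t) = t**2*(4*t**2 + 1)/8 is an antiderivative of f.
Check: d/dt[t**2*(4*t**2 + 1)/8] = 2*t**3 + t/4 = f(t).
F(-2) = 17/2; F(-3) = 333/8.
Integral = F(-2) - F(-3) = -265/8.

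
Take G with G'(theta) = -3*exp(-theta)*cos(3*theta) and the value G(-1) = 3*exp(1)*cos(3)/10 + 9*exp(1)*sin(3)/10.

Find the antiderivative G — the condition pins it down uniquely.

G(theta) = -9*exp(-theta)*sin(3*theta)/10 + 3*exp(-theta)*cos(3*theta)/10

Whatever form G(theta) takes, its d/dtheta must return the stated G'(theta).
A general antiderivative is -9*exp(-theta)*sin(3*theta)/10 + 3*exp(-theta)*cos(3*theta)/10 + C.
The condition gives C = 3*exp(1)*cos(3)/10 + 9*exp(1)*sin(3)/10 - (3*exp(1)*cos(3)/10 + 9*exp(1)*sin(3)/10) = 0.
So G(theta) = -9*exp(-theta)*sin(3*theta)/10 + 3*exp(-theta)*cos(3*theta)/10.
Check: d/dtheta[-9*exp(-theta)*sin(3*theta)/10 + 3*exp(-theta)*cos(3*theta)/10] = -3*exp(-theta)*cos(3*theta) = G'(theta).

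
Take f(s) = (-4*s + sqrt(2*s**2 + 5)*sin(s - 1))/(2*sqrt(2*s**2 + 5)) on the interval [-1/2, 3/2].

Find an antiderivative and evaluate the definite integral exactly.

Recover f(s) by differentiating a candidate F(s); any mismatch rules it out.
F(s) = -sqrt(2*s**2 + 5) - cos(s - 1)/2 is an antiderivative of f.
Check: d/ds[-sqrt(2*s**2 + 5) - cos(s - 1)/2] = (-4*s + sqrt(2*s**2 + 5)*sin(s - 1))/(2*sqrt(2*s**2 + 5)) = f(s).
F(3/2) = -sqrt(38)/2 - cos(1/2)/2; F(-1/2) = -sqrt(22)/2 - cos(3/2)/2.
Integral = F(3/2) - F(-1/2) = -sqrt(38)/2 - cos(1/2)/2 + cos(3/2)/2 + sqrt(22)/2.

Antiderivative: F(s) = -sqrt(2*s**2 + 5) - cos(s - 1)/2; value = -sqrt(38)/2 - cos(1/2)/2 + cos(3/2)/2 + sqrt(22)/2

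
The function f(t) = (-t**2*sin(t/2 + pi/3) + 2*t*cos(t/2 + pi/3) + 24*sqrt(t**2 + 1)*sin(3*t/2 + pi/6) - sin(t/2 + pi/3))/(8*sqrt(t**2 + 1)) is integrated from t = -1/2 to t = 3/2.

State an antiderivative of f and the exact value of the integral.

Differentiate the proposed F(t) back; it has to land on f(t) exactly.
F(t) = (sqrt(t**2 + 1)*cos(t/2 + pi/3) - 8*cos(3*t/2 + pi/6))/4 is an antiderivative of f.
Check: d/dt[(sqrt(t**2 + 1)*cos(t/2 + pi/3) - 8*cos(3*t/2 + pi/6))/4] = (-t**2*sin(t/2 + pi/3) + 2*t*cos(t/2 + pi/3) + 24*sqrt(t**2 + 1)*sin(3*t/2 + pi/6) - sin(t/2 + pi/3))/(8*sqrt(t**2 + 1)) = f(t).
F(3/2) = sqrt(13)*cos(3/4 + pi/3)/8 - 2*cos(pi/6 + 9/4); F(-1/2) = -2*sin(3/4 + pi/3) + sqrt(5)*sin(1/4 + pi/6)/8.
Integral = F(3/2) - F(-1/2) = -sqrt(5)*sin(1/4 + pi/6)/8 + sqrt(13)*cos(3/4 + pi/3)/8 - 2*cos(pi/6 + 9/4) + 2*sin(3/4 + pi/3).

Antiderivative: F(t) = (sqrt(t**2 + 1)*cos(t/2 + pi/3) - 8*cos(3*t/2 + pi/6))/4; value = -sqrt(5)*sin(1/4 + pi/6)/8 + sqrt(13)*cos(3/4 + pi/3)/8 - 2*cos(pi/6 + 9/4) + 2*sin(3/4 + pi/3)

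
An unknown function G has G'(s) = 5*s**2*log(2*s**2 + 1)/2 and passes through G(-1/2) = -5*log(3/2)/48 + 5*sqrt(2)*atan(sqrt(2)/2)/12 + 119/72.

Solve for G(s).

For G(s) to be correct, d/ds[G] must agree with the stated G'(s) identically.
A general antiderivative is 5*s**3*log(2*s**2 + 1)/6 - 5*s**3/9 + 5*s/6 - 5*sqrt(2)*atan(sqrt(2)*s)/12 + C.
The condition gives C = -5*log(3/2)/48 + 5*sqrt(2)*atan(sqrt(2)/2)/12 + 119/72 - (-25/72 - 5*log(3/2)/48 + 5*sqrt(2)*atan(sqrt(2)/2)/12) = 2.
So G(s) = 5*s**3*log(2*s**2 + 1)/6 - 5*s**3/9 + 5*s/6 - 5*sqrt(2)*atan(sqrt(2)*s)/12 + 2.
Check: d/ds[5*s**3*log(2*s**2 + 1)/6 - 5*s**3/9 + 5*s/6 - 5*sqrt(2)*atan(sqrt(2)*s)/12 + 2] = 5*s**2*log(2*s**2 + 1)/2 = G'(s).

G(s) = 5*s**3*log(2*s**2 + 1)/6 - 5*s**3/9 + 5*s/6 - 5*sqrt(2)*atan(sqrt(2)*s)/12 + 2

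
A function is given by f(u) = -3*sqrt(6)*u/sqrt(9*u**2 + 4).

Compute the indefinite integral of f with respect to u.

F(u) = -2*sqrt(3*u**2/2 + 2/3) + C

f matches the chain-rule pattern g'(h)*h' with inner function h(u) = 3*u**2/2 + 2/3; substituting w = h(u) collapses the integral.
Check: d/du[-2*sqrt(3*u**2/2 + 2/3)] = -3*sqrt(6)*u/sqrt(9*u**2 + 4) = f(u).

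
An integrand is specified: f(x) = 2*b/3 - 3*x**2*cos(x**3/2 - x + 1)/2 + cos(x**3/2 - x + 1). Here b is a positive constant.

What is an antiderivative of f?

Integrate term by term and add the pieces.
Check: d/dx[2*b*x/3 - sin(x**3/2 - x + 1)] = 2*b/3 - 3*x**2*cos(x**3/2 - x + 1)/2 + cos(x**3/2 - x + 1) = f(x).

An antiderivative is F(x) = 2*b*x/3 - sin(x**3/2 - x + 1).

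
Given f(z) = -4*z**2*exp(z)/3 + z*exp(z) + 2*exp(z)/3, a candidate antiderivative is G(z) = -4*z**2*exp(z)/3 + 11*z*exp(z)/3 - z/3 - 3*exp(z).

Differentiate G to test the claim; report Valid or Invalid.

Invalid: d/dz[G] - f = -1/3, which is not 0.

d/dz[G] = -4*z**2*exp(z)/3 + z*exp(z) + 2*exp(z)/3 - 1/3
d/dz[G] - f(z) = -1/3 != 0.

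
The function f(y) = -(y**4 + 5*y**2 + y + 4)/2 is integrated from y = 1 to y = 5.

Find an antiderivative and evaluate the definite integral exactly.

Antiderivative: F(y) = -y**5/10 - 5*y**3/6 - y**2/4 - 2*y; value = -6446/15

For F(y) to be correct the identity F'(y) - f(y) = 0 must hold.
F(y) = -y**5/10 - 5*y**3/6 - y**2/4 - 2*y is an antiderivative of f.
Check: d/dy[-y**5/10 - 5*y**3/6 - y**2/4 - 2*y] = -y**4/2 - 5*y**2/2 - y/2 - 2, which equals f(y).
F(5) = -5195/12; F(1) = -191/60.
Integral = F(5) - F(1) = -6446/15.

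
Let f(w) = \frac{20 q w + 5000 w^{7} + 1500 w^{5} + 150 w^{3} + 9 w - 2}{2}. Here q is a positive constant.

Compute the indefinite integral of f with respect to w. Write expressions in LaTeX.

Differentiate the proposed F(w) back; it has to land on f(w) exactly.
Check: d/dw[\frac{160 q w^{2} + 10000 w^{8} + 4000 w^{6} + 600 w^{4} + 72 w^{2} - 32 w - 47}{32}] = 10 q w + 2500 w^{7} + 750 w^{5} + 75 w^{3} + \frac{9 w}{2} - 1, which equals f(w).

F(w) = \frac{160 q w^{2} + 10000 w^{8} + 4000 w^{6} + 600 w^{4} + 72 w^{2} - 32 w - 47}{32} + C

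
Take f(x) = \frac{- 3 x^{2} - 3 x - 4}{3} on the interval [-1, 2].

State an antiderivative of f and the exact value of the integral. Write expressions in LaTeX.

Antiderivative: F(x) = \frac{x \left(- 2 x^{2} - 3 x - 8\right)}{6}; value = - \frac{17}{2}

A first test for any F(x): its x-derivative must equal f(x) identically.
F(x) = \frac{x \left(- 2 x^{2} - 3 x - 8\right)}{6} is an antiderivative of f.
Check: d/dx[\frac{x \left(- 2 x^{2} - 3 x - 8\right)}{6}] = - x^{2} - x - \frac{4}{3}, which equals f(x).
F(2) = - \frac{22}{3}; F(-1) = \frac{7}{6}.
Integral = F(2) - F(-1) = - \frac{17}{2}.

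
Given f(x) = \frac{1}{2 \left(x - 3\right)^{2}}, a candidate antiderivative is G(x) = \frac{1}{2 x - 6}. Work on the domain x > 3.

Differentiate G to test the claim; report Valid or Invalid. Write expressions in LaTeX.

d/dx[G] = - \frac{1}{2 x^{2} - 12 x + 18}
d/dx[G] - f(x) = - \frac{1}{x^{2} - 6 x + 9} != 0.

Invalid: d/dx[G] - f = - \frac{1}{x^{2} - 6 x + 9}, which is not 0.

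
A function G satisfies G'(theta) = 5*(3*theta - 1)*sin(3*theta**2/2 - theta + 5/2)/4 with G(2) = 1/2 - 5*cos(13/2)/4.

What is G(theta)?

G(theta) = 1/2 - 5*cos(3*theta**2/2 - theta + 5/2)/4

G'(theta) matches the chain-rule pattern g'(h)*h' with inner function h(theta) = 3*theta**2/2 - theta + 5/2; substituting u = h(theta) collapses the integral.
A general antiderivative is -5*cos(3*theta**2/2 - theta + 5/2)/4 + C.
The condition gives C = 1/2 - 5*cos(13/2)/4 - (-5*cos(13/2)/4) = 1/2.
So G(theta) = 1/2 - 5*cos(3*theta**2/2 - theta + 5/2)/4.
Check: d/dtheta[1/2 - 5*cos(3*theta**2/2 - theta + 5/2)/4] = 15*theta*sin(3*theta**2/2 - theta + 5/2)/4 - 5*sin(3*theta**2/2 - theta + 5/2)/4, which equals G'(theta).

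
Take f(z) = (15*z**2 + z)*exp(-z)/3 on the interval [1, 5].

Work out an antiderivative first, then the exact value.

Recognize the product-rule pattern: f = u'v + uv' with u = -5*z**2 - 31*z/3 - 31/3, v = exp(-z), so integration by parts undoes it.
F(z) = (-15*z**2 - 31*z - 31)*exp(-z)/3 is an antiderivative of f.
Check: d/dz[(-15*z**2 - 31*z - 31)*exp(-z)/3] = (15*z**2 + z)*exp(-z)/3 = f(z).
F(5) = -187*exp(-5); F(1) = -77*exp(-1)/3.
Integral = F(5) - F(1) = -187*exp(-5) + 77*exp(-1)/3.

Antiderivative: F(z) = (-15*z**2 - 31*z - 31)*exp(-z)/3; value = -187*exp(-5) + 77*exp(-1)/3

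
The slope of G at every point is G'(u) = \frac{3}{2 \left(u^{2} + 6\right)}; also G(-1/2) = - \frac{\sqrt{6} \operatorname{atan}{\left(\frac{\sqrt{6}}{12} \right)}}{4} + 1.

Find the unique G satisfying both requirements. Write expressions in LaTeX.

Since d/du undoes antidifferentiation here, G(u) must give back the stated G'(u).
A general antiderivative is \frac{\sqrt{6} \operatorname{atan}{\left(\frac{\sqrt{6} u}{6} \right)}}{4} + C.
The condition gives C = - \frac{\sqrt{6} \operatorname{atan}{\left(\frac{\sqrt{6}}{12} \right)}}{4} + 1 - (- \frac{\sqrt{6} \operatorname{atan}{\left(\frac{\sqrt{6}}{12} \right)}}{4}) = 1.
So G(u) = \frac{\sqrt{6} \operatorname{atan}{\left(\frac{\sqrt{6} u}{6} \right)} + 4}{4}.
Check: d/du[\frac{\sqrt{6} \operatorname{atan}{\left(\frac{\sqrt{6} u}{6} \right)} + 4}{4}] = \frac{3}{2 u^{2} + 12}, which equals G'(u).

G(u) = \frac{\sqrt{6} \operatorname{atan}{\left(\frac{\sqrt{6} u}{6} \right)} + 4}{4}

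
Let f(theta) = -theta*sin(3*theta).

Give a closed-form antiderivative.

An antiderivative is F(theta) = theta*cos(3*theta)/3 - sin(3*theta)/9.

For F(theta) to be correct the identity F'(theta) - f(theta) = 0 must hold.
Check: d/dtheta[theta*cos(3*theta)/3 - sin(3*theta)/9] = -theta*sin(3*theta) = f(theta).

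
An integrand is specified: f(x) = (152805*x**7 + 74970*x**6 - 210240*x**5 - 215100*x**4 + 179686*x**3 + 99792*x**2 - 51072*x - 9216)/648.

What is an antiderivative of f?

An antiderivative is F(x) = (5*x**4*(9*x - 4)**4 + 12*(-10*x**2 - 3*x + 8)**4)/5184.

Whatever form F(x) takes, F'(x) = f(x) is non-negotiable.
Check: d/dx[(5*x**4*(9*x - 4)**4 + 12*(-10*x**2 - 3*x + 8)**4)/5184] = 50935*x**7/216 + 4165*x**6/36 - 2920*x**5/9 - 5975*x**4/18 + 89843*x**3/324 + 154*x**2 - 2128*x/27 - 128/9, which equals f(x).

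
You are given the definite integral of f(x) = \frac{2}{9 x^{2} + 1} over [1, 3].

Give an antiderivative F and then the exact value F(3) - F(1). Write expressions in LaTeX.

Antiderivative: F(x) = \frac{2 \operatorname{atan}{\left(3 x \right)}}{3}; value = - \frac{2 \operatorname{atan}{\left(3 \right)}}{3} + \frac{2 \operatorname{atan}{\left(9 \right)}}{3}

A candidate is checked by its d/dx: the result must match f(x).
F(x) = \frac{2 \operatorname{atan}{\left(3 x \right)}}{3} is an antiderivative of f.
Check: d/dx[\frac{2 \operatorname{atan}{\left(3 x \right)}}{3}] = \frac{2}{9 x^{2} + 1} = f(x).
F(3) = \frac{2 \operatorname{atan}{\left(9 \right)}}{3}; F(1) = \frac{2 \operatorname{atan}{\left(3 \right)}}{3}.
Integral = F(3) - F(1) = - \frac{2 \operatorname{atan}{\left(3 \right)}}{3} + \frac{2 \operatorname{atan}{\left(9 \right)}}{3}.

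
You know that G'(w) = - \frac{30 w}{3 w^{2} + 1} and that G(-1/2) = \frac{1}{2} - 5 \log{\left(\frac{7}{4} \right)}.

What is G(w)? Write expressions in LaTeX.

The substitution u = 3 w^{2} + 1 works: G'(w) is exactly (dG/du)*(du/dw) for that inner function.
A general antiderivative is - 5 \log{\left(3 w^{2} + 1 \right)} + C.
The condition gives C = \frac{1}{2} - 5 \log{\left(\frac{7}{4} \right)} - (- 5 \log{\left(\frac{7}{4} \right)}) = \frac{1}{2}.
So G(w) = \frac{1}{2} - 5 \log{\left(3 w^{2} + 1 \right)}.
Check: d/dw[\frac{1}{2} - 5 \log{\left(3 w^{2} + 1 \right)}] = - \frac{30 w}{3 w^{2} + 1} = G'(w).

G(w) = \frac{1}{2} - 5 \log{\left(3 w^{2} + 1 \right)}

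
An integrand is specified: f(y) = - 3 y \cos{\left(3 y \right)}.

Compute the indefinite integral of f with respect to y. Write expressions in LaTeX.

A first test for any F(y): its y-derivative must equal f(y) identically.
Check: d/dy[- y \sin{\left(3 y \right)} - \frac{\cos{\left(3 y \right)}}{3}] = - 3 y \cos{\left(3 y \right)} = f(y).

F(y) = - y \sin{\left(3 y \right)} - \frac{\cos{\left(3 y \right)}}{3} + C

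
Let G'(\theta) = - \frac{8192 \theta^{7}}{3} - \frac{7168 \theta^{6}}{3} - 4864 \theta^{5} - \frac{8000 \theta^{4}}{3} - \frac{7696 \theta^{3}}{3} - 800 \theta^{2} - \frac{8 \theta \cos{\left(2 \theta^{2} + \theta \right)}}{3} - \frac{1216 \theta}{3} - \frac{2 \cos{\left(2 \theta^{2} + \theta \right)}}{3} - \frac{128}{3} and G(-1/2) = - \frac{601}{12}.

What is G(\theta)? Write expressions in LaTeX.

G(\theta) = - \frac{2 \left(512 \theta^{8} + 512 \theta^{7} + 1216 \theta^{6} + 800 \theta^{5} + 962 \theta^{4} + 400 \theta^{3} + 304 \theta^{2} + 64 \theta + \sin{\left(2 \theta^{2} + \theta \right)} + 29\right)}{3}

The integrand splits into summands that can be handled one at a time.
A general antiderivative is - \frac{4 \left(4 \theta^{2} + \theta + 2\right)^{4}}{3} - \frac{2 \sin{\left(2 \theta^{2} + \theta \right)}}{3} + C.
The condition gives C = - \frac{601}{12} - (- \frac{625}{12}) = 2.
So G(\theta) = - \frac{2 \left(512 \theta^{8} + 512 \theta^{7} + 1216 \theta^{6} + 800 \theta^{5} + 962 \theta^{4} + 400 \theta^{3} + 304 \theta^{2} + 64 \theta + \sin{\left(2 \theta^{2} + \theta \right)} + 29\right)}{3}.
Check: d/d\theta[- \frac{2 \left(512 \theta^{8} + 512 \theta^{7} + 1216 \theta^{6} + 800 \theta^{5} + 962 \theta^{4} + 400 \theta^{3} + 304 \theta^{2} + 64 \theta + \sin{\left(2 \theta^{2} + \theta \right)} + 29\right)}{3}] = - \frac{8192 \theta^{7}}{3} - \frac{7168 \theta^{6}}{3} - 4864 \theta^{5} - \frac{8000 \theta^{4}}{3} - \frac{7696 \theta^{3}}{3} - 800 \theta^{2} - \frac{8 \theta \cos{\left(2 \theta^{2} + \theta \right)}}{3} - \frac{1216 \theta}{3} - \frac{2 \cos{\left(2 \theta^{2} + \theta \right)}}{3} - \frac{128}{3} = G'(\theta).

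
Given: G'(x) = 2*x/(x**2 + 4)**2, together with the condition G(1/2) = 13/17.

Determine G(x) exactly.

G'(x) matches the chain-rule pattern g'(h)*h' with inner function h(x) = x**2 + 4; substituting u = h(x) collapses the integral.
A general antiderivative is -1/(x**2 + 4) + C.
The condition gives C = 13/17 - (-4/17) = 1.
So G(x) = (x**2 + 3)/(x**2 + 4).
Check: d/dx[(x**2 + 3)/(x**2 + 4)] = 2*x/(x**4 + 8*x**2 + 16), which equals G'(x).

G(x) = (x**2 + 3)/(x**2 + 4)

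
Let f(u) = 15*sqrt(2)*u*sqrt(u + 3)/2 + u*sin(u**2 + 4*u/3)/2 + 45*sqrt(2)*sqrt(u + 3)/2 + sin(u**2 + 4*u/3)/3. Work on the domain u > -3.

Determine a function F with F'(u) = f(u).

An antiderivative is F(u) = 3*sqrt(2)*u**2*sqrt(u + 3) + 18*sqrt(2)*u*sqrt(u + 3) + 27*sqrt(2)*sqrt(u + 3) - cos(u**2 + 4*u/3)/4.

Integrate term by term and add the pieces.
Check: d/du[3*sqrt(2)*u**2*sqrt(u + 3) + 18*sqrt(2)*u*sqrt(u + 3) + 27*sqrt(2)*sqrt(u + 3) - cos(u**2 + 4*u/3)/4] = (45*sqrt(2)*u**2 + 3*u*sqrt(u + 3)*sin(u**2 + 4*u/3) + 270*sqrt(2)*u + 2*sqrt(u + 3)*sin(u**2 + 4*u/3) + 405*sqrt(2))/(6*sqrt(u + 3)), which equals f(u).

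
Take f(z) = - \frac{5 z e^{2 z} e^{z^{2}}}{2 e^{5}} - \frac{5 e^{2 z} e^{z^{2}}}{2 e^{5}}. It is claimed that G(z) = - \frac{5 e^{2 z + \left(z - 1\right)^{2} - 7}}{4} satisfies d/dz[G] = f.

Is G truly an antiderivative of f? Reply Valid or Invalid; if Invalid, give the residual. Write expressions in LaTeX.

Invalid: d/dz[G] - f = \frac{5 z e^{2 z} e^{z^{2}} - \frac{5 z e^{z^{2}}}{e} + 5 e^{2 z} e^{z^{2}}}{2 e^{5}}, which is not 0.

d/dz[G] = - \frac{5 z e^{z^{2}}}{2 e^{6}}
d/dz[G] - f(z) = \frac{5 z e^{2 z} e^{z^{2}} - \frac{5 z e^{z^{2}}}{e} + 5 e^{2 z} e^{z^{2}}}{2 e^{5}} != 0.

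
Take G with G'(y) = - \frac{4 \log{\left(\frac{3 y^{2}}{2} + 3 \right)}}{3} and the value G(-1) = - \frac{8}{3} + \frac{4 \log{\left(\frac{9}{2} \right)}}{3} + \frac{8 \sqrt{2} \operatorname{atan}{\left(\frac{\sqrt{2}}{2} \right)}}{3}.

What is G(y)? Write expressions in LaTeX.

G(y) = - \frac{4 y \log{\left(\frac{3 y^{2}}{2} + 3 \right)}}{3} + \frac{8 y}{3} - \frac{8 \sqrt{2} \operatorname{atan}{\left(\frac{\sqrt{2} y}{2} \right)}}{3}

A candidate passes only if d/dy[G] lands on the given G'(y) exactly.
A general antiderivative is - \frac{4 y \log{\left(\frac{3 y^{2}}{2} + 3 \right)}}{3} + \frac{8 y}{3} - \frac{8 \sqrt{2} \operatorname{atan}{\left(\frac{\sqrt{2} y}{2} \right)}}{3} + C.
The condition gives C = - \frac{8}{3} + \frac{4 \log{\left(\frac{9}{2} \right)}}{3} + \frac{8 \sqrt{2} \operatorname{atan}{\left(\frac{\sqrt{2}}{2} \right)}}{3} - (- \frac{8}{3} + \frac{4 \log{\left(\frac{9}{2} \right)}}{3} + \frac{8 \sqrt{2} \operatorname{atan}{\left(\frac{\sqrt{2}}{2} \right)}}{3}) = 0.
So G(y) = - \frac{4 y \log{\left(\frac{3 y^{2}}{2} + 3 \right)}}{3} + \frac{8 y}{3} - \frac{8 \sqrt{2} \operatorname{atan}{\left(\frac{\sqrt{2} y}{2} \right)}}{3}.
Check: d/dy[- \frac{4 y \log{\left(\frac{3 y^{2}}{2} + 3 \right)}}{3} + \frac{8 y}{3} - \frac{8 \sqrt{2} \operatorname{atan}{\left(\frac{\sqrt{2} y}{2} \right)}}{3}] = - \frac{4 \log{\left(\frac{y^{2}}{2} + 1 \right)}}{3} - \frac{4 \log{\left(3 \right)}}{3}, which equals G'(y).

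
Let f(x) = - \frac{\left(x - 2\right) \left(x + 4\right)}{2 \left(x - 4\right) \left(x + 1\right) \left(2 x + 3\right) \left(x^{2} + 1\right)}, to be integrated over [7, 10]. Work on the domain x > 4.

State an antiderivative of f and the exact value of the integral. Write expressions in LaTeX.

The denominator factors as 2 \left(x - 4\right) \left(x + 1\right) \left(2 x + 3\right) \left(x^{2} + 1\right); partial fractions split f into directly integrable pieces: \frac{189 x - 43}{884 \left(x^{2} + 1\right)} + \frac{70}{143 \left(2 x + 3\right)} - \frac{9}{20 \left(x + 1\right)} - \frac{8}{935 \left(x - 4\right)}.
F(x) = - \frac{8 \log{\left(x - 4 \right)}}{935} - \frac{9 \log{\left(x + 1 \right)}}{20} + \frac{35 \log{\left(x + \frac{3}{2} \right)}}{143} + \frac{189 \log{\left(x^{2} + 1 \right)}}{1768} - \frac{43 \operatorname{atan}{\left(x \right)}}{884} is an antiderivative of f.
Check: d/dx[- \frac{8 \log{\left(x - 4 \right)}}{935} - \frac{9 \log{\left(x + 1 \right)}}{20} + \frac{35 \log{\left(x + \frac{3}{2} \right)}}{143} + \frac{189 \log{\left(x^{2} + 1 \right)}}{1768} - \frac{43 \operatorname{atan}{\left(x \right)}}{884}] = \frac{- x^{2} - 2 x + 8}{4 x^{5} - 6 x^{4} - 30 x^{3} - 30 x^{2} - 34 x - 24}, which equals f(x).
F(10) = - \frac{9 \log{\left(11 \right)}}{20} - \frac{43 \operatorname{atan}{\left(10 \right)}}{884} - \frac{8 \log{\left(6 \right)}}{935} + \frac{189 \log{\left(101 \right)}}{1768} + \frac{35 \log{\left(\frac{23}{2} \right)}}{143}; F(7) = - \frac{9 \log{\left(8 \right)}}{20} - \frac{43 \operatorname{atan}{\left(7 \right)}}{884} - \frac{8 \log{\left(3 \right)}}{935} + \frac{189 \log{\left(50 \right)}}{1768} + \frac{35 \log{\left(\frac{17}{2} \right)}}{143}.
Integral = F(10) - F(7) = - \frac{9 \log{\left(11 \right)}}{20} - \frac{35 \log{\left(\frac{17}{2} \right)}}{143} - \frac{189 \log{\left(50 \right)}}{1768} - \frac{43 \operatorname{atan}{\left(10 \right)}}{884} - \frac{8 \log{\left(6 \right)}}{935} + \frac{8 \log{\left(3 \right)}}{935} + \frac{43 \operatorname{atan}{\left(7 \right)}}{884} + \frac{189 \log{\left(101 \right)}}{1768} + \frac{35 \log{\left(\frac{23}{2} \right)}}{143} + \frac{9 \log{\left(8 \right)}}{20}.

Antiderivative: F(x) = - \frac{8 \log{\left(x - 4 \right)}}{935} - \frac{9 \log{\left(x + 1 \right)}}{20} + \frac{35 \log{\left(x + \frac{3}{2} \right)}}{143} + \frac{189 \log{\left(x^{2} + 1 \right)}}{1768} - \frac{43 \operatorname{atan}{\left(x \right)}}{884}; value = - \frac{9 \log{\left(11 \right)}}{20} - \frac{35 \log{\left(\frac{17}{2} \right)}}{143} - \frac{189 \log{\left(50 \right)}}{1768} - \frac{43 \operatorname{atan}{\left(10 \right)}}{884} - \frac{8 \log{\left(6 \right)}}{935} + \frac{8 \log{\left(3 \right)}}{935} + \frac{43 \operatorname{atan}{\left(7 \right)}}{884} + \frac{189 \log{\left(101 \right)}}{1768} + \frac{35 \log{\left(\frac{23}{2} \right)}}{143} + \frac{9 \log{\left(8 \right)}}{20}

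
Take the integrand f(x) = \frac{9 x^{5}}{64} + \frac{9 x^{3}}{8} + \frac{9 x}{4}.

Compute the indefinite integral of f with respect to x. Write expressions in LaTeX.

F(x) = - \frac{3 \left(- x^{2} - 4\right)^{3}}{128} + C

f matches the chain-rule pattern g'(h)*h' with inner function h(x) = - \frac{x^{2}}{4} - 1; substituting u = h(x) collapses the integral.
Check: d/dx[- \frac{3 \left(- x^{2} - 4\right)^{3}}{128}] = \frac{9 x^{5}}{64} + \frac{9 x^{3}}{8} + \frac{9 x}{4} = f(x).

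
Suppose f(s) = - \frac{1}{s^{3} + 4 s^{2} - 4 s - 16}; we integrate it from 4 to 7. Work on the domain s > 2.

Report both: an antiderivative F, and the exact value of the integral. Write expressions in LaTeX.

Factor the denominator (\left(s - 2\right) \left(s + 2\right) \left(s + 4\right)) and decompose: f = - \frac{1}{12 \left(s + 4\right)} + \frac{1}{8 \left(s + 2\right)} - \frac{1}{24 \left(s - 2\right)}; each piece integrates to a log, atan, or power term.
F(s) = - \frac{\log{\left(s - 2 \right)}}{24} + \frac{\log{\left(s + 2 \right)}}{8} - \frac{\log{\left(s + 4 \right)}}{12} is an antiderivative of f.
Check: d/ds[- \frac{\log{\left(s - 2 \right)}}{24} + \frac{\log{\left(s + 2 \right)}}{8} - \frac{\log{\left(s + 4 \right)}}{12}] = - \frac{1}{s^{3} + 4 s^{2} - 4 s - 16} = f(s).
F(7) = - \frac{\log{\left(11 \right)}}{12} - \frac{\log{\left(5 \right)}}{24} + \frac{\log{\left(9 \right)}}{8}; F(4) = - \frac{\log{\left(8 \right)}}{12} - \frac{\log{\left(2 \right)}}{24} + \frac{\log{\left(6 \right)}}{8}.
Integral = F(7) - F(4) = - \frac{\log{\left(6 \right)}}{8} - \frac{\log{\left(11 \right)}}{12} - \frac{\log{\left(5 \right)}}{24} + \frac{\log{\left(2 \right)}}{24} + \frac{\log{\left(8 \right)}}{12} + \frac{\log{\left(9 \right)}}{8}.

Antiderivative: F(s) = - \frac{\log{\left(s - 2 \right)}}{24} + \frac{\log{\left(s + 2 \right)}}{8} - \frac{\log{\left(s + 4 \right)}}{12}; value = - \frac{\log{\left(6 \right)}}{8} - \frac{\log{\left(11 \right)}}{12} - \frac{\log{\left(5 \right)}}{24} + \frac{\log{\left(2 \right)}}{24} + \frac{\log{\left(8 \right)}}{12} + \frac{\log{\left(9 \right)}}{8}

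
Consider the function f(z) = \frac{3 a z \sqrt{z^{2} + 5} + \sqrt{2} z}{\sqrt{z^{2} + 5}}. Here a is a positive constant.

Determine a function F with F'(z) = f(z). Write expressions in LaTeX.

Recover f(z) by differentiating a candidate F(z); any mismatch rules it out.
Check: d/dz[\frac{3 a z^{2} + 2 \sqrt{2} \sqrt{z^{2} + 5}}{2}] = \frac{3 a z \sqrt{z^{2} + 5} + \sqrt{2} z}{\sqrt{z^{2} + 5}} = f(z).

An antiderivative is F(z) = \frac{3 a z^{2} + 2 \sqrt{2} \sqrt{z^{2} + 5}}{2}.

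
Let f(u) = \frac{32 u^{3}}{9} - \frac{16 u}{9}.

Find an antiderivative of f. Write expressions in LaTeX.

f matches the chain-rule pattern g'(h)*h' with inner function h(u) = \frac{2}{3} - \frac{4 u^{2}}{3}; substituting w = h(u) collapses the integral.
Check: d/du[\frac{8 u^{4}}{9} - \frac{8 u^{2}}{9}] = \frac{32 u^{3}}{9} - \frac{16 u}{9} = f(u).

An antiderivative is F(u) = \frac{8 u^{4}}{9} - \frac{8 u^{2}}{9}.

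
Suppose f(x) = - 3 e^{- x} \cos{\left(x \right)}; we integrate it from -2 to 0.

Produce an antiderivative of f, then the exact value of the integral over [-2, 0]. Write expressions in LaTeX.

Check any antiderivative F(x) by computing F'(x) and comparing it with f(x).
F(x) = \frac{3 \left(- \sin{\left(x \right)} + \cos{\left(x \right)}\right) e^{- x}}{2} is an antiderivative of f.
Check: d/dx[\frac{3 \left(- \sin{\left(x \right)} + \cos{\left(x \right)}\right) e^{- x}}{2}] = - 3 e^{- x} \cos{\left(x \right)} = f(x).
F(0) = \frac{3}{2}; F(-2) = \frac{3 e^{2} \cos{\left(2 \right)}}{2} + \frac{3 e^{2} \sin{\left(2 \right)}}{2}.
Integral = F(0) - F(-2) = - \frac{3 e^{2} \sin{\left(2 \right)}}{2} + \frac{3}{2} - \frac{3 e^{2} \cos{\left(2 \right)}}{2}.

Antiderivative: F(x) = \frac{3 \left(- \sin{\left(x \right)} + \cos{\left(x \right)}\right) e^{- x}}{2}; value = - \frac{3 e^{2} \sin{\left(2 \right)}}{2} + \frac{3}{2} - \frac{3 e^{2} \cos{\left(2 \right)}}{2}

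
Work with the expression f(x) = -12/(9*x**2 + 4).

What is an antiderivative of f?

An antiderivative is F(x) = -2*atan(3*x/2).

Recover f(x) by differentiating a candidate F(x); any mismatch rules it out.
Check: d/dx[-2*atan(3*x/2)] = -12/(9*x**2 + 4) = f(x).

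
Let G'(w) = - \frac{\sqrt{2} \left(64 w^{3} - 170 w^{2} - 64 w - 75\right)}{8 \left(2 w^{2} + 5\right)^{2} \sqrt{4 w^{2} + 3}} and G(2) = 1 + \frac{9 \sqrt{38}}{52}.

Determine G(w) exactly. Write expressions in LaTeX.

G(w) = \frac{16 w^{2} + \sqrt{2} \left(5 w + 8\right) \sqrt{4 w^{2} + 3} + 40}{8 \left(2 w^{2} + 5\right)}

The proposed G(w) is checked by its d/dw: the result must match the given G'(w).
A general antiderivative is \frac{\left(\frac{5 w}{4} + 2\right) \sqrt{2 w^{2} + \frac{3}{2}}}{2 \left(w^{2} + \frac{5}{2}\right)} + C.
The condition gives C = 1 + \frac{9 \sqrt{38}}{52} - (\frac{9 \sqrt{38}}{52}) = 1.
So G(w) = \frac{16 w^{2} + \sqrt{2} \left(5 w + 8\right) \sqrt{4 w^{2} + 3} + 40}{8 \left(2 w^{2} + 5\right)}.
Check: d/dw[\frac{16 w^{2} + \sqrt{2} \left(5 w + 8\right) \sqrt{4 w^{2} + 3} + 40}{8 \left(2 w^{2} + 5\right)}] = \frac{- 64 \sqrt{2} w^{3} + 170 \sqrt{2} w^{2} + 64 \sqrt{2} w + 75 \sqrt{2}}{32 w^{4} \sqrt{4 w^{2} + 3} + 160 w^{2} \sqrt{4 w^{2} + 3} + 200 \sqrt{4 w^{2} + 3}}, which equals G'(w).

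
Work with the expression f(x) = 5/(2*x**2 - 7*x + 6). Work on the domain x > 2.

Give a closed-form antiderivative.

An antiderivative is F(x) = 5*(log(x - 2) - log(x - 3/2)).

Factor the denominator ((x - 2)*(2*x - 3)) and decompose: f = -10/(2*x - 3) + 5/(x - 2); each piece integrates to a log, atan, or power term.
Check: d/dx[5*(log(x - 2) - log(x - 3/2))] = 5/(2*x**2 - 7*x + 6) = f(x).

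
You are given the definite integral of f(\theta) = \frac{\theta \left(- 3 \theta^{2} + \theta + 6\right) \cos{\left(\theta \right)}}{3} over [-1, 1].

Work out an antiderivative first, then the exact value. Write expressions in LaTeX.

Recover f(\theta) by differentiating a candidate F(\theta); any mismatch rules it out.
F(\theta) = - \frac{3 \theta^{3} \sin{\left(\theta \right)} - \theta^{2} \sin{\left(\theta \right)} + 9 \theta^{2} \cos{\left(\theta \right)} - 24 \theta \sin{\left(\theta \right)} - 2 \theta \cos{\left(\theta \right)} + 2 \sin{\left(\theta \right)} - 24 \cos{\left(\theta \right)}}{3} is an antiderivative of f.
Check: d/d\theta[- \frac{3 \theta^{3} \sin{\left(\theta \right)} - \theta^{2} \sin{\left(\theta \right)} + 9 \theta^{2} \cos{\left(\theta \right)} - 24 \theta \sin{\left(\theta \right)} - 2 \theta \cos{\left(\theta \right)} + 2 \sin{\left(\theta \right)} - 24 \cos{\left(\theta \right)}}{3}] = - \theta^{3} \cos{\left(\theta \right)} + \frac{\theta^{2} \cos{\left(\theta \right)}}{3} + 2 \theta \cos{\left(\theta \right)}, which equals f(\theta).
F(1) = \frac{17 \cos{\left(1 \right)}}{3} + \frac{20 \sin{\left(1 \right)}}{3}; F(-1) = \frac{13 \cos{\left(1 \right)}}{3} + \frac{22 \sin{\left(1 \right)}}{3}.
Integral = F(1) - F(-1) = - \frac{2 \sin{\left(1 \right)}}{3} + \frac{4 \cos{\left(1 \right)}}{3}.

Antiderivative: F(\theta) = - \frac{3 \theta^{3} \sin{\left(\theta \right)} - \theta^{2} \sin{\left(\theta \right)} + 9 \theta^{2} \cos{\left(\theta \right)} - 24 \theta \sin{\left(\theta \right)} - 2 \theta \cos{\left(\theta \right)} + 2 \sin{\left(\theta \right)} - 24 \cos{\left(\theta \right)}}{3}; value = - \frac{2 \sin{\left(1 \right)}}{3} + \frac{4 \cos{\left(1 \right)}}{3}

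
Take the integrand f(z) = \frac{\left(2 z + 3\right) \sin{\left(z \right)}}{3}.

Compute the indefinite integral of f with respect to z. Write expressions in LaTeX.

A first test for any F(z): its z-derivative must equal f(z) identically.
Check: d/dz[- \frac{2 z \cos{\left(z \right)} - 2 \sin{\left(z \right)} + 3 \cos{\left(z \right)}}{3}] = \frac{2 z \sin{\left(z \right)}}{3} + \sin{\left(z \right)}, which equals f(z).

F(z) = - \frac{2 z \cos{\left(z \right)} - 2 \sin{\left(z \right)} + 3 \cos{\left(z \right)}}{3} + C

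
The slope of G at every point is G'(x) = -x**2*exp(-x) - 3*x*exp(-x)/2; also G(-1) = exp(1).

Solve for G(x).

Recognize the product-rule pattern: G'(x) = u'v + uv' with u = x**2 + 7*x/2 + 7/2, v = exp(-x), so integration by parts undoes it.
A general antiderivative is (2*x**2 + 7*x + 7)*exp(-x)/2 + C.
The condition gives C = exp(1) - (exp(1)) = 0.
So G(x) = (2*x**2 + 7*x + 7)*exp(-x)/2.
Check: d/dx[(2*x**2 + 7*x + 7)*exp(-x)/2] = (-2*x**2 - 3*x)*exp(-x)/2, which equals G'(x).

G(x) = (2*x**2 + 7*x + 7)*exp(-x)/2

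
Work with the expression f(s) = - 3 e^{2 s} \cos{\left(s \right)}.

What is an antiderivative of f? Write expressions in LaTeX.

An antiderivative is F(s) = - \frac{3 e^{2 s} \sin{\left(s \right)}}{5} - \frac{6 e^{2 s} \cos{\left(s \right)}}{5}.

A candidate is checked by its d/ds: the result must match f(s).
Check: d/ds[- \frac{3 e^{2 s} \sin{\left(s \right)}}{5} - \frac{6 e^{2 s} \cos{\left(s \right)}}{5}] = - 3 e^{2 s} \cos{\left(s \right)} = f(s).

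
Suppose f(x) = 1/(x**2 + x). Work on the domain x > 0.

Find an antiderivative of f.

The denominator factors as x*(x + 1); partial fractions split f into directly integrable pieces: -1/(x + 1) + 1/x.
Check: d/dx[log(x) - log(x + 1)] = 1/(x**2 + x) = f(x).

An antiderivative is F(x) = log(x) - log(x + 1).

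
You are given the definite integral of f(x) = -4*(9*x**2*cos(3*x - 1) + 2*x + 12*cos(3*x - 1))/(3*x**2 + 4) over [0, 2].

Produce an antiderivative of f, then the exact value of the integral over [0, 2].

Antiderivative: F(x) = 4*(-log(3*x**2/2 + 2) - 3*sin(3*x - 1))/3; value = -4*sin(1) - 4*log(8)/3 + 4*log(2)/3 - 4*sin(5)

Whatever form F(x) takes, F'(x) = f(x) is non-negotiable.
F(x) = 4*(-log(3*x**2/2 + 2) - 3*sin(3*x - 1))/3 is an antiderivative of f.
Check: d/dx[4*(-log(3*x**2/2 + 2) - 3*sin(3*x - 1))/3] = (-36*x**2*cos(3*x - 1) - 8*x - 48*cos(3*x - 1))/(3*x**2 + 4), which equals f(x).
F(2) = -4*log(8)/3 - 4*sin(5); F(0) = -4*log(2)/3 + 4*sin(1).
Integral = F(2) - F(0) = -4*sin(1) - 4*log(8)/3 + 4*log(2)/3 - 4*sin(5).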